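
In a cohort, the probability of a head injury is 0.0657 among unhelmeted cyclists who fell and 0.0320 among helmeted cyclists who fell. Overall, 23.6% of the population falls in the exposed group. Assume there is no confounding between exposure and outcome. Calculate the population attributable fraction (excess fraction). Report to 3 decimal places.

Let p₁ = 0.0657, p₀ = 0.032.
Overall risk P(Y=1) = π·p₁ + (1−π)·p₀ = 0.236×0.0657 + 0.764×0.032 = 0.039953.
Under exogeneity, PAF = [P(Y=1) − p₀] / P(Y=1).
PAF = (0.039953 − 0.032) / 0.039953 ≈ 0.1991

PAF ≈ 0.199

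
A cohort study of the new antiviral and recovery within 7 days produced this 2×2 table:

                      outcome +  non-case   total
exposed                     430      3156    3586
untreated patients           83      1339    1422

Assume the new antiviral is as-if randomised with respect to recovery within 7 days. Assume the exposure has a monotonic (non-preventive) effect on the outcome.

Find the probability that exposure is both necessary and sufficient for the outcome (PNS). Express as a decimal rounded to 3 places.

PNS ≈ 0.062

p₁ = P(outcome | exposed) = 430/3586 = 0.11991
p₀ = P(outcome | unexposed) = 83/1422 = 0.058368
Under exogeneity and monotonicity, PNS = p₁ − p₀.
PNS = 0.11991 − 0.058368 = 0.061542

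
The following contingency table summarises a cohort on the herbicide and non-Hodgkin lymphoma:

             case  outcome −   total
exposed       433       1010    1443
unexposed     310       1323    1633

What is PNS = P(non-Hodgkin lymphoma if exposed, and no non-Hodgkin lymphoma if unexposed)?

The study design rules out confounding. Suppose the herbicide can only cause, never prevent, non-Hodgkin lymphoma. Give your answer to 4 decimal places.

PNS ≈ 0.1102

p₁ = P(outcome | exposed) = 433/1443 = 0.30007
p₀ = P(outcome | unexposed) = 310/1633 = 0.18983
Under exogeneity and monotonicity, PNS = p₁ − p₀.
PNS = 0.30007 − 0.18983 = 0.11023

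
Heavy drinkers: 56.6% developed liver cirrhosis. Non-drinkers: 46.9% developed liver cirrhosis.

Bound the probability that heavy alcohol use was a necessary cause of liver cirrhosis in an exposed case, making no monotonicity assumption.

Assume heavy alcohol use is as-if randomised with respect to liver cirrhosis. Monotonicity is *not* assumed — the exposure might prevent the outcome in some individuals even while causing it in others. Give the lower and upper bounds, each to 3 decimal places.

0.171 ≤ PN ≤ 0.938

p₁ = 0.566, p₀ = 0.469.
Under exogeneity alone the bounds on PN are max{0,(p₁−p₀)/p₁} ≤ PN ≤ min{1,(1−p₀)/p₁}.
  lower = (p₁ − p₀)/p₁ = 0.097 / 0.566 ≈ 0.1714
  upper = min{1, (1 − p₀)/p₁} = 0.531 / 0.566 ≈ 0.9382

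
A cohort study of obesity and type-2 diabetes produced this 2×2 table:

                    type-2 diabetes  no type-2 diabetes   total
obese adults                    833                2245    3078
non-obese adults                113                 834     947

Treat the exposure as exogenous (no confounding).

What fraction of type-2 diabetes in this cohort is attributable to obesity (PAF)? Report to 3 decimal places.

p₁ = P(outcome | exposed) = 833/3078 = 0.27063
p₀ = P(outcome | unexposed) = 113/947 = 0.11932
Exposure prevalence π = 3078/4025 = 0.76472; overall risk P(Y=1) = 0.23503.
Under exogeneity, PAF = [P(Y=1) − p₀]/P(Y=1).
PAF = (0.23503 − 0.11932) / 0.23503 ≈ 0.4923

PAF ≈ 0.492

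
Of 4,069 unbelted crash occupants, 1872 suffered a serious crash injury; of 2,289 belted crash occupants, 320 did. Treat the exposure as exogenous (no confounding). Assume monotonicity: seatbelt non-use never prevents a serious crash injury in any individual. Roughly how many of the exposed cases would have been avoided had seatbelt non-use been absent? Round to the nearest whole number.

about 1303 cases

p₁ = P(outcome | exposed) = 1872/4069 = 0.46006
p₀ = P(outcome | unexposed) = 320/2289 = 0.1398
PN = (p₁ − p₀)/p₁ = (0.46006 − 0.1398) / 0.46006 ≈ 0.69613.
Attributable cases ≈ PN × (exposed cases) = 0.69613 × 1872 ≈ 1303.16.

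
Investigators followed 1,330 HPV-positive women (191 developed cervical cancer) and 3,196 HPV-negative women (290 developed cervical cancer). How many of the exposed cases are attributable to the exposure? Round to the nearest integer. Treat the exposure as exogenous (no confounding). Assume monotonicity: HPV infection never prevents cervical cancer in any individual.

about 70 cases

p₁ = P(outcome | exposed) = 191/1330 = 0.14361
p₀ = P(outcome | unexposed) = 290/3196 = 0.090738
PN = (p₁ − p₀)/p₁ = (0.14361 − 0.090738) / 0.14361 ≈ 0.36816.
Attributable cases ≈ PN × (exposed cases) = 0.36816 × 191 ≈ 70.32.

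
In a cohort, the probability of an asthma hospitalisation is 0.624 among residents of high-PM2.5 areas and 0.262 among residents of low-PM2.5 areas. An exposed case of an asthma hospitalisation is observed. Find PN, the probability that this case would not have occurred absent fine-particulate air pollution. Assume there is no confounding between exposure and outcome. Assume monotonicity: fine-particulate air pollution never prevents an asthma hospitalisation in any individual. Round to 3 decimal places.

PN ≈ 0.580

Let p₁ = 0.624, p₀ = 0.262.
Under exogeneity and monotonicity, PN = (p₁ − p₀) / p₁.
PN = (0.624 − 0.262) / 0.624 = 0.362 / 0.624 ≈ 0.5801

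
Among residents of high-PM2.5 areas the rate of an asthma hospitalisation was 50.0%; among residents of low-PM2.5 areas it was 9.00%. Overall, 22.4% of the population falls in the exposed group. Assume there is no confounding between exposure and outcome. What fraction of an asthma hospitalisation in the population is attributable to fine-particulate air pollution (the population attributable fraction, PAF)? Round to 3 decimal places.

PAF ≈ 0.505

p₁ = 0.5, p₀ = 0.09.
Overall risk P(Y=1) = π·p₁ + (1−π)·p₀ = 0.224×0.5 + 0.776×0.09 = 0.18184.
Under exogeneity, PAF = [P(Y=1) − p₀] / P(Y=1).
PAF = (0.18184 − 0.09) / 0.18184 ≈ 0.5051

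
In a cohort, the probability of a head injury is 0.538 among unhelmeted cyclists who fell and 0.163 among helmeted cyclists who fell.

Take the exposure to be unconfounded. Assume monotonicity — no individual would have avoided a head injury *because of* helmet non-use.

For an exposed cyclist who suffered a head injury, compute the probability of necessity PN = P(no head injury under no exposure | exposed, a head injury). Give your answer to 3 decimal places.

PN ≈ 0.697

Let p₁ = 0.538, p₀ = 0.163.
Under exogeneity and monotonicity, PN = (p₁ − p₀) / p₁.
PN = (0.538 − 0.163) / 0.538 = 0.375 / 0.538 ≈ 0.6970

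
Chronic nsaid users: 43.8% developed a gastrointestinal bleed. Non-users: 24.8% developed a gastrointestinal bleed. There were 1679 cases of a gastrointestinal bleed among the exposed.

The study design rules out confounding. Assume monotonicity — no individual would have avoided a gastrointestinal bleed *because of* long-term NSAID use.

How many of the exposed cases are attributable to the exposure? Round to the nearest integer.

p₁ = 0.438, p₀ = 0.248.
PN = (p₁ − p₀)/p₁ = (0.438 − 0.248) / 0.438 ≈ 0.43379.
Attributable cases ≈ PN × (exposed cases) = 0.43379 × 1679 ≈ 728.33.

about 728 cases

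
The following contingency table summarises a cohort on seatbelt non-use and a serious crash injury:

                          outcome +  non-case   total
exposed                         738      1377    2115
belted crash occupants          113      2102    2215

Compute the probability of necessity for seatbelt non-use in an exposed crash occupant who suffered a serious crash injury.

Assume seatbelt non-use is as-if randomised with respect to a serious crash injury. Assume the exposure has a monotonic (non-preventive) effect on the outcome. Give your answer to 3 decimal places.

PN ≈ 0.854

p₁ = P(outcome | exposed) = 738/2115 = 0.34894
p₀ = P(outcome | unexposed) = 113/2215 = 0.051016
Under exogeneity and monotonicity, PN = (p₁ − p₀)/p₁.
PN = (0.34894 − 0.051016) / 0.34894 ≈ 0.8538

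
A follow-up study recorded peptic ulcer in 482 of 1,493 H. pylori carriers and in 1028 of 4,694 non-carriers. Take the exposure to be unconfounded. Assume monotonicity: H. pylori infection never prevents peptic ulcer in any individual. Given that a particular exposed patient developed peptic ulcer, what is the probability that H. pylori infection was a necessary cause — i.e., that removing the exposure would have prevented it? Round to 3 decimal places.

PN ≈ 0.322

p₁ = P(outcome | exposed) = 482/1493 = 0.32284
p₀ = P(outcome | unexposed) = 1028/4694 = 0.219
Under exogeneity and monotonicity, PN = (p₁ − p₀) / p₁.
PN = (0.32284 − 0.219) / 0.32284 = 0.10384 / 0.32284 ≈ 0.3216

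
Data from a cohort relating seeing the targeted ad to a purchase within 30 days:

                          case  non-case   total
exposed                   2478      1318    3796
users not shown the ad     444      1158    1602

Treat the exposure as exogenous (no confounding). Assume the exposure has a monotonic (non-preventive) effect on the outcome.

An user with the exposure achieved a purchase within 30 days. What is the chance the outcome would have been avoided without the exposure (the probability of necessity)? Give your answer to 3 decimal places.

PN ≈ 0.575

p₁ = P(outcome | exposed) = 2478/3796 = 0.65279
p₀ = P(outcome | unexposed) = 444/1602 = 0.27715
Under exogeneity and monotonicity, PN = (p₁ − p₀)/p₁.
PN = (0.65279 − 0.27715) / 0.65279 ≈ 0.5754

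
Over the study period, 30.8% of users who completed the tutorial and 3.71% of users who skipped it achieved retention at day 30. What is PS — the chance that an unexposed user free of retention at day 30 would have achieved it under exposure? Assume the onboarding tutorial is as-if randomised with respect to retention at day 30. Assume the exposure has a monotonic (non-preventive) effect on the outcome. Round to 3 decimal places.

PS ≈ 0.281

p₁ = 0.308, p₀ = 0.0371.
Under exogeneity and monotonicity, PS = (p₁ − p₀) / (1 − p₀).
PS = (0.308 − 0.0371) / (1 − 0.0371) = 0.2709 / 0.9629 ≈ 0.2813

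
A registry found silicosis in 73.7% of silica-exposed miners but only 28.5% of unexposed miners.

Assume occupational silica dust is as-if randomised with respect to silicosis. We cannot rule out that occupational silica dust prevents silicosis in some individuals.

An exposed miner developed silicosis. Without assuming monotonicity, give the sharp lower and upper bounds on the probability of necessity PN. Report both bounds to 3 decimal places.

p₁ = 0.737, p₀ = 0.285.
Under exogeneity alone the bounds on PN are max{0,(p₁−p₀)/p₁} ≤ PN ≤ min{1,(1−p₀)/p₁}.
  lower = (p₁ − p₀)/p₁ = 0.452 / 0.737 ≈ 0.6133
  upper = min{1, (1 − p₀)/p₁} = 0.715 / 0.737 ≈ 0.9701

0.613 ≤ PN ≤ 0.970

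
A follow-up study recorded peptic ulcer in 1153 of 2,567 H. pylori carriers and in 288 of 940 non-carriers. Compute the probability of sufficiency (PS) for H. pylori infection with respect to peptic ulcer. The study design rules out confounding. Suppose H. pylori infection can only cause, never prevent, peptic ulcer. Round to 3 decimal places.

PS ≈ 0.206

p₁ = P(outcome | exposed) = 1153/2567 = 0.44916
p₀ = P(outcome | unexposed) = 288/940 = 0.30638
Under exogeneity and monotonicity, PS = (p₁ − p₀) / (1 − p₀).
PS = (0.44916 − 0.30638) / (1 − 0.30638) = 0.14278 / 0.69362 ≈ 0.2058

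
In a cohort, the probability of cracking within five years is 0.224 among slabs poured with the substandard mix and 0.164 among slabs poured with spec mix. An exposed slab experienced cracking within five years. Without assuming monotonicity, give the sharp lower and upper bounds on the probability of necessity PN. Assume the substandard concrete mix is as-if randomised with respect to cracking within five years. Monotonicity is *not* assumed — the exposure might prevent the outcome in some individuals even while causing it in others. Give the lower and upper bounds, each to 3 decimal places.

Let p₁ = 0.224, p₀ = 0.164.
Under exogeneity alone the bounds on PN are max{0,(p₁−p₀)/p₁} ≤ PN ≤ min{1,(1−p₀)/p₁}.
  lower = (p₁ − p₀)/p₁ = 0.06 / 0.224 ≈ 0.2679
  upper = min{1, (1 − p₀)/p₁} = 0.836 / 0.224 ≈ 3.7321 → capped at 1

0.268 ≤ PN ≤ 1.000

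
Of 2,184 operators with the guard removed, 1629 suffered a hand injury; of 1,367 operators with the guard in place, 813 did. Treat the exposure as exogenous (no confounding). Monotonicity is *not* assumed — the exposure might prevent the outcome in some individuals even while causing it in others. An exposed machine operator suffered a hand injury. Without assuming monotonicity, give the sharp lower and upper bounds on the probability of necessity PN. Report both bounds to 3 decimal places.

0.203 ≤ PN ≤ 0.543

p₁ = P(outcome | exposed) = 1629/2184 = 0.74588
p₀ = P(outcome | unexposed) = 813/1367 = 0.59473
Under exogeneity alone the bounds on PN are max{0,(p₁−p₀)/p₁} ≤ PN ≤ min{1,(1−p₀)/p₁}.
  lower = (p₁ − p₀)/p₁ = 0.15115 / 0.74588 ≈ 0.2026
  upper = min{1, (1 − p₀)/p₁} = 0.40527 / 0.74588 ≈ 0.5433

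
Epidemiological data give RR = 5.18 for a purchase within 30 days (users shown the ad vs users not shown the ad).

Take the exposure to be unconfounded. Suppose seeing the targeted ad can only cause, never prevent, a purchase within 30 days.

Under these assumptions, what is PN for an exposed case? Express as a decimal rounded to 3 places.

PN ≈ 0.807

Under exogeneity and monotonicity, PN = (RR − 1) / RR = 1 − 1/RR.
PN = (5.18 − 1) / 5.18 = 4.18 / 5.18 ≈ 0.8069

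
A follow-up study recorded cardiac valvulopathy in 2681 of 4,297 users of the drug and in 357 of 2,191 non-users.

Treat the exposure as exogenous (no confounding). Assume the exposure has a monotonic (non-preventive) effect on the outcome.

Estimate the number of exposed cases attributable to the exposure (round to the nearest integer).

about 1981 cases

p₁ = P(outcome | exposed) = 2681/4297 = 0.62392
p₀ = P(outcome | unexposed) = 357/2191 = 0.16294
PN = (p₁ − p₀)/p₁ = (0.62392 − 0.16294) / 0.62392 ≈ 0.73885.
Attributable cases ≈ PN × (exposed cases) = 0.73885 × 2681 ≈ 1980.85.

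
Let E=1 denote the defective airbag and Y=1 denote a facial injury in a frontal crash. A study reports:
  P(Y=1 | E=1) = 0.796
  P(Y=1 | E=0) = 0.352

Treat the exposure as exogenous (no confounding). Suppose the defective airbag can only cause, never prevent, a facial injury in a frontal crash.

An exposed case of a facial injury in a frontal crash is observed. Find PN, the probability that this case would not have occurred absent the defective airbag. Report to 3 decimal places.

Let p₁ = 0.796, p₀ = 0.352.
Under exogeneity and monotonicity, PN = (p₁ − p₀) / p₁.
PN = (0.796 − 0.352) / 0.796 = 0.444 / 0.796 ≈ 0.5578

PN ≈ 0.558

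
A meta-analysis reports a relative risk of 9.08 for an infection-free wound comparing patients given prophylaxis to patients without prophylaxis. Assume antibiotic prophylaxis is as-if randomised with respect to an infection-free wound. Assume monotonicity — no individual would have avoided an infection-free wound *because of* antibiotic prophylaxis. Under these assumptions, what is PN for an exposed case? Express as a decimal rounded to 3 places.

Under exogeneity and monotonicity, PN = (RR − 1) / RR = 1 − 1/RR.
PN = (9.08 − 1) / 9.08 = 8.08 / 9.08 ≈ 0.8899

PN ≈ 0.890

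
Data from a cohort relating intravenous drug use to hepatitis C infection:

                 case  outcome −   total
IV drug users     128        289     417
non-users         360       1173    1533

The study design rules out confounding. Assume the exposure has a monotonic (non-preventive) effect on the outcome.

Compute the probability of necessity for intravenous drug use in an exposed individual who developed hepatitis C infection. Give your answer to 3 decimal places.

p₁ = P(outcome | exposed) = 128/417 = 0.30695
p₀ = P(outcome | unexposed) = 360/1533 = 0.23483
Under exogeneity and monotonicity, PN = (p₁ − p₀) / p₁.
PN = (0.30695 − 0.23483) / 0.30695 = 0.072121 / 0.30695 ≈ 0.2350

PN ≈ 0.235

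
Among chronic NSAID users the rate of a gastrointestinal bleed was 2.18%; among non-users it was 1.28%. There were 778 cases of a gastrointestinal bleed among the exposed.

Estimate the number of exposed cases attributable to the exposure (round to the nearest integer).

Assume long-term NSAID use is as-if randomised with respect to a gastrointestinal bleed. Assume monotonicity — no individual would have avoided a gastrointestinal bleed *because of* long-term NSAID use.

p₁ = 0.0218, p₀ = 0.0128.
PN = (p₁ − p₀)/p₁ = (0.0218 − 0.0128) / 0.0218 ≈ 0.41284.
Attributable cases ≈ PN × (exposed cases) = 0.41284 × 778 ≈ 321.19.

about 321 cases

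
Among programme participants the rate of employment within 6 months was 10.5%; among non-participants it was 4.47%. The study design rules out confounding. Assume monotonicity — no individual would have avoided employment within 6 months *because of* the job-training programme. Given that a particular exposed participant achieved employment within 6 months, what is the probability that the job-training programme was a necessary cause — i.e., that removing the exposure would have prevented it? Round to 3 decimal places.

p₁ = 0.105, p₀ = 0.0447.
Under exogeneity and monotonicity, PN = (p₁ − p₀) / p₁.
PN = (0.105 − 0.0447) / 0.105 = 0.0603 / 0.105 ≈ 0.5743

PN ≈ 0.574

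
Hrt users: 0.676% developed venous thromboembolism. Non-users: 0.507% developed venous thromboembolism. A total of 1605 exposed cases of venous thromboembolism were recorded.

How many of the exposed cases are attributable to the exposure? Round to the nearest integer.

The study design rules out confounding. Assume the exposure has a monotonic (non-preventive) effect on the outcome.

about 401 cases

p₁ = 0.00676, p₀ = 0.00507.
PN = (p₁ − p₀)/p₁ = (0.00676 − 0.00507) / 0.00676 ≈ 0.25000.
Attributable cases ≈ PN × (exposed cases) = 0.25000 × 1605 ≈ 401.25.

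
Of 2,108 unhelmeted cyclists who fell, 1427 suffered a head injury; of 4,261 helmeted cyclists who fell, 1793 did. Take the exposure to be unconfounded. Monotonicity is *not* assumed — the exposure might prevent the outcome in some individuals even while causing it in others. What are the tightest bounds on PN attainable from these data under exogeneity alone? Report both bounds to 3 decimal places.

0.378 ≤ PN ≤ 0.856

p₁ = P(outcome | exposed) = 1427/2108 = 0.67694
p₀ = P(outcome | unexposed) = 1793/4261 = 0.42079
Under exogeneity alone the bounds on PN are max{0,(p₁−p₀)/p₁} ≤ PN ≤ min{1,(1−p₀)/p₁}.
  lower = (p₁ − p₀)/p₁ = 0.25615 / 0.67694 ≈ 0.3784
  upper = min{1, (1 − p₀)/p₁} = 0.57921 / 0.67694 ≈ 0.8556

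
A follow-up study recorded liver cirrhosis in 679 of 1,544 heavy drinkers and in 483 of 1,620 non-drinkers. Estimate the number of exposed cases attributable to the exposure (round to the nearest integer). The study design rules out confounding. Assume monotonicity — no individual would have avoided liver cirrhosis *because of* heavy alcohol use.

p₁ = P(outcome | exposed) = 679/1544 = 0.43977
p₀ = P(outcome | unexposed) = 483/1620 = 0.29815
PN = (p₁ − p₀)/p₁ = (0.43977 − 0.29815) / 0.43977 ≈ 0.32203.
Attributable cases ≈ PN × (exposed cases) = 0.32203 × 679 ≈ 218.66.

about 219 cases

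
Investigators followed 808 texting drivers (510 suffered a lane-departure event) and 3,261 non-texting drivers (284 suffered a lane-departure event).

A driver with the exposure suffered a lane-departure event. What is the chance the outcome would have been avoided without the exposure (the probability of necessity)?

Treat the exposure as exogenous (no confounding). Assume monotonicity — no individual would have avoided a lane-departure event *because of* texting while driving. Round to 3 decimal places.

p₁ = P(outcome | exposed) = 510/808 = 0.63119
p₀ = P(outcome | unexposed) = 284/3261 = 0.08709
Under exogeneity and monotonicity, PN = (p₁ − p₀) / p₁.
PN = (0.63119 − 0.08709) / 0.63119 = 0.5441 / 0.63119 ≈ 0.8620

PN ≈ 0.862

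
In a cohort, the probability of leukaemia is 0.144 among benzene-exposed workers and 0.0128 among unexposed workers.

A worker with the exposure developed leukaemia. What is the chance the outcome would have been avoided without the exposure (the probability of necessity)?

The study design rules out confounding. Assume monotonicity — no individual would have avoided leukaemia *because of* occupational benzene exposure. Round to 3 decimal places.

Let p₁ = 0.144, p₀ = 0.0128.
Under exogeneity and monotonicity, PN = (p₁ − p₀) / p₁.
PN = (0.144 − 0.0128) / 0.144 = 0.1312 / 0.144 ≈ 0.9111

PN ≈ 0.911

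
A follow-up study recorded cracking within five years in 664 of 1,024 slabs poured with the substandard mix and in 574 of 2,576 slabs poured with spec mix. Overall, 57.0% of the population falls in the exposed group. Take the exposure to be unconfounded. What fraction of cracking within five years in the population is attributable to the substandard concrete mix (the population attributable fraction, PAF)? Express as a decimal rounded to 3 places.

p₁ = P(outcome | exposed) = 664/1024 = 0.64844
p₀ = P(outcome | unexposed) = 574/2576 = 0.22283
Overall risk P(Y=1) = π·p₁ + (1−π)·p₀ = 0.57×0.64844 + 0.43×0.22283 = 0.46542.
Under exogeneity, PAF = [P(Y=1) − p₀] / P(Y=1).
PAF = (0.46542 − 0.22283) / 0.46542 ≈ 0.5212

PAF ≈ 0.521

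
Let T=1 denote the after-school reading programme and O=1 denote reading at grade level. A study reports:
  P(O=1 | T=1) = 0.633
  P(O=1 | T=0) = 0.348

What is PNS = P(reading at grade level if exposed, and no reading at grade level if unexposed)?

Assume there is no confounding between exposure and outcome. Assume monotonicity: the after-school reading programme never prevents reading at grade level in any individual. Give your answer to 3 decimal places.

Let p₁ = 0.633, p₀ = 0.348.
Under exogeneity and monotonicity, PNS = p₁ − p₀.
PNS = 0.633 − 0.348 = 0.285

PNS ≈ 0.285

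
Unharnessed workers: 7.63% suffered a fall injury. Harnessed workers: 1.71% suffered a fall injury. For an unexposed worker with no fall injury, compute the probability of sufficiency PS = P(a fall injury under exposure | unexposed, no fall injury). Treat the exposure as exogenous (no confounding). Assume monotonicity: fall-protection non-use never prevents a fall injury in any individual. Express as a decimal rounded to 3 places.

p₁ = 0.0763, p₀ = 0.0171.
Under exogeneity and monotonicity, PS = (p₁ − p₀) / (1 − p₀).
PS = (0.0763 − 0.0171) / (1 − 0.0171) = 0.0592 / 0.9829 ≈ 0.0602

PS ≈ 0.060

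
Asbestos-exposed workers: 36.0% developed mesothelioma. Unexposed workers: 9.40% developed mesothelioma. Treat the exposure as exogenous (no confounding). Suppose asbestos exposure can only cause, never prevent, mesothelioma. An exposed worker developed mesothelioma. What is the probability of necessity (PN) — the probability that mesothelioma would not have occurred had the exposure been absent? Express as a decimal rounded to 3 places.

PN ≈ 0.739

p₁ = 0.36, p₀ = 0.094.
Under exogeneity and monotonicity, PN = (p₁ − p₀) / p₁.
PN = (0.36 − 0.094) / 0.36 = 0.266 / 0.36 ≈ 0.7389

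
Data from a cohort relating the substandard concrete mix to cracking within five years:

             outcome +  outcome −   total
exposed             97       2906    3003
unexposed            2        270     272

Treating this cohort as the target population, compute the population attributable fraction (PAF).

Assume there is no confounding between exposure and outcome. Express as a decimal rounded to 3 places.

p₁ = P(outcome | exposed) = 97/3003 = 0.032301
p₀ = P(outcome | unexposed) = 2/272 = 0.0073529
Exposure prevalence π = 3003/3275 = 0.91695; overall risk P(Y=1) = 0.030229.
Under exogeneity, PAF = [P(Y=1) − p₀]/P(Y=1).
PAF = (0.030229 − 0.0073529) / 0.030229 ≈ 0.7568

PAF ≈ 0.757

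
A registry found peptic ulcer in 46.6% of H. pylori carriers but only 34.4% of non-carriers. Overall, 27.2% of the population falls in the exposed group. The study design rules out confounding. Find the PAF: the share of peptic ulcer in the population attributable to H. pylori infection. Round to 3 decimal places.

p₁ = 0.466, p₀ = 0.344.
Overall risk P(Y=1) = π·p₁ + (1−π)·p₀ = 0.272×0.466 + 0.728×0.344 = 0.37718.
Under exogeneity, PAF = [P(Y=1) − p₀] / P(Y=1).
PAF = (0.37718 − 0.344) / 0.37718 ≈ 0.0880

PAF ≈ 0.088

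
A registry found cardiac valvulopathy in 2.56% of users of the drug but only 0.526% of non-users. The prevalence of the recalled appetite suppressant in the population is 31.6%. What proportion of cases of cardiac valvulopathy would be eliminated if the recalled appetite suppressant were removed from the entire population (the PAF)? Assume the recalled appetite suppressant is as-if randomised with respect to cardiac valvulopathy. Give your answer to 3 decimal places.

p₁ = 0.0256, p₀ = 0.00526.
Overall risk P(Y=1) = π·p₁ + (1−π)·p₀ = 0.316×0.0256 + 0.684×0.00526 = 0.011687.
Under exogeneity, PAF = [P(Y=1) − p₀] / P(Y=1).
PAF = (0.011687 − 0.00526) / 0.011687 ≈ 0.5499

PAF ≈ 0.550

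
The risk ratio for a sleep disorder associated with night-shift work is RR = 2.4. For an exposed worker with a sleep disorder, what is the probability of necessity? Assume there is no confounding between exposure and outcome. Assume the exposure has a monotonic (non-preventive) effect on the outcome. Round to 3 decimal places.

PN ≈ 0.583

Under exogeneity and monotonicity, PN = (RR − 1) / RR = 1 − 1/RR.
PN = (2.4 − 1) / 2.4 = 1.4 / 2.4 ≈ 0.5833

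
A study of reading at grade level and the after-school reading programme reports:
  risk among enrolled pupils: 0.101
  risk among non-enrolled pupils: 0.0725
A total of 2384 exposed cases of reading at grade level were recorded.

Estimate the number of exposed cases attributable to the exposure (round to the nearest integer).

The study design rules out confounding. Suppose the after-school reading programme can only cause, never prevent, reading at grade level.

Let p₁ = 0.101, p₀ = 0.0725.
PN = (p₁ − p₀)/p₁ = (0.101 − 0.0725) / 0.101 ≈ 0.28218.
Attributable cases ≈ PN × (exposed cases) = 0.28218 × 2384 ≈ 672.71.

about 673 cases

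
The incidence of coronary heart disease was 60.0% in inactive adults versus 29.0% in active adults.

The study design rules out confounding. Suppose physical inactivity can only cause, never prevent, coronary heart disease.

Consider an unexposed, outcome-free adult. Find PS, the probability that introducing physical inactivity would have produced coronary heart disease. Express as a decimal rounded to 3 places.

p₁ = 0.6, p₀ = 0.29.
Under exogeneity and monotonicity, PS = (p₁ − p₀) / (1 − p₀).
PS = (0.6 − 0.29) / (1 − 0.29) = 0.31 / 0.71 ≈ 0.4366

PS ≈ 0.437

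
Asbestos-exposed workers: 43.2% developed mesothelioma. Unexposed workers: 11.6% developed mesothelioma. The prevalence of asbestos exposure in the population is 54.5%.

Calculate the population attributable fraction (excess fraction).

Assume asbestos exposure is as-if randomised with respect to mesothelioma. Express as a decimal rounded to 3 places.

PAF ≈ 0.598

p₁ = 0.432, p₀ = 0.116.
Overall risk P(Y=1) = π·p₁ + (1−π)·p₀ = 0.545×0.432 + 0.455×0.116 = 0.28822.
Under exogeneity, PAF = [P(Y=1) − p₀] / P(Y=1).
PAF = (0.28822 − 0.116) / 0.28822 ≈ 0.5975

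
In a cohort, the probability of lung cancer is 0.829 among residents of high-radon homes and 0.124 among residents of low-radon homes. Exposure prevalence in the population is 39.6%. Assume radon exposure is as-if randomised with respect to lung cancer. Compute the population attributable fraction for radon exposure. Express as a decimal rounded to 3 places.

PAF ≈ 0.692

Let p₁ = 0.829, p₀ = 0.124.
Overall risk P(Y=1) = π·p₁ + (1−π)·p₀ = 0.396×0.829 + 0.604×0.124 = 0.40318.
Under exogeneity, PAF = [P(Y=1) − p₀] / P(Y=1).
PAF = (0.40318 − 0.124) / 0.40318 ≈ 0.6924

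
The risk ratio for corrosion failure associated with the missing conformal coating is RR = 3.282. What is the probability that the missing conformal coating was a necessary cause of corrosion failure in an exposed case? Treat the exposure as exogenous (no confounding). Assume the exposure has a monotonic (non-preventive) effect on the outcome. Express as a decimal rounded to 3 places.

PN ≈ 0.695

Under exogeneity and monotonicity, PN = (RR − 1) / RR = 1 − 1/RR.
PN = (3.282 − 1) / 3.282 = 2.282 / 3.282 ≈ 0.6953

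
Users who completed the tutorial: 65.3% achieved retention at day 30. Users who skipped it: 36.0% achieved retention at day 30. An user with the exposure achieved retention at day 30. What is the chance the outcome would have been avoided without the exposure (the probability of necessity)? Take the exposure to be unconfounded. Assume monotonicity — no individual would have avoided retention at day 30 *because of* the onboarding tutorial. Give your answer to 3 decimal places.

PN ≈ 0.449

p₁ = 0.653, p₀ = 0.36.
Under exogeneity and monotonicity, PN = (p₁ − p₀) / p₁.
PN = (0.653 − 0.36) / 0.653 = 0.293 / 0.653 ≈ 0.4487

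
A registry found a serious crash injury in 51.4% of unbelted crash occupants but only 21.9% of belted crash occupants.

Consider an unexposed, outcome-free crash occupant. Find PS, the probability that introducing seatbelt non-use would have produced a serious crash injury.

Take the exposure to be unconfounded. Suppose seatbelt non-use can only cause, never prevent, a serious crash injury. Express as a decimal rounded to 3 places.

PS ≈ 0.378

p₁ = 0.514, p₀ = 0.219.
Under exogeneity and monotonicity, PS = (p₁ − p₀) / (1 − p₀).
PS = (0.514 − 0.219) / (1 − 0.219) = 0.295 / 0.781 ≈ 0.3777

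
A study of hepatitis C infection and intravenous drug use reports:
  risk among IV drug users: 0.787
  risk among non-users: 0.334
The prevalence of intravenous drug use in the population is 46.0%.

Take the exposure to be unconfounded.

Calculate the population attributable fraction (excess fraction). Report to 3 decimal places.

Let p₁ = 0.787, p₀ = 0.334.
Overall risk P(Y=1) = π·p₁ + (1−π)·p₀ = 0.46×0.787 + 0.54×0.334 = 0.54238.
Under exogeneity, PAF = [P(Y=1) − p₀] / P(Y=1).
PAF = (0.54238 − 0.334) / 0.54238 ≈ 0.3842

PAF ≈ 0.384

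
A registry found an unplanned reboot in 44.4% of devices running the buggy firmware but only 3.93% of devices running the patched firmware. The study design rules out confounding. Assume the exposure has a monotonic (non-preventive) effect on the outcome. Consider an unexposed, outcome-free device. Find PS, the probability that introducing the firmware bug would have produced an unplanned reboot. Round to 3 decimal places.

PS ≈ 0.421

p₁ = 0.444, p₀ = 0.0393.
Under exogeneity and monotonicity, PS = (p₁ − p₀) / (1 − p₀).
PS = (0.444 − 0.0393) / (1 − 0.0393) = 0.4047 / 0.9607 ≈ 0.4213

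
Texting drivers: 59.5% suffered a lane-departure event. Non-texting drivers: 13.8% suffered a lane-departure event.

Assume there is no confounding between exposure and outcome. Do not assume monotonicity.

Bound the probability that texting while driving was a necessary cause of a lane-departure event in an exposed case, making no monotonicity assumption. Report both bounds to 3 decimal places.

0.768 ≤ PN ≤ 1.000

p₁ = 0.595, p₀ = 0.138.
Under exogeneity alone the bounds on PN are max{0,(p₁−p₀)/p₁} ≤ PN ≤ min{1,(1−p₀)/p₁}.
  lower = (p₁ − p₀)/p₁ = 0.457 / 0.595 ≈ 0.7681
  upper = min{1, (1 − p₀)/p₁} = 0.862 / 0.595 ≈ 1.4487 → capped at 1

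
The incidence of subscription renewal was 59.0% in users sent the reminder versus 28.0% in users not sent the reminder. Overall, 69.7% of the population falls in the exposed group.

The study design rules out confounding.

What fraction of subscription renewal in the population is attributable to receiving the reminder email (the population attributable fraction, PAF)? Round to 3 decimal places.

p₁ = 0.59, p₀ = 0.28.
Overall risk P(Y=1) = π·p₁ + (1−π)·p₀ = 0.697×0.59 + 0.303×0.28 = 0.49607.
Under exogeneity, PAF = [P(Y=1) − p₀] / P(Y=1).
PAF = (0.49607 − 0.28) / 0.49607 ≈ 0.4356

PAF ≈ 0.436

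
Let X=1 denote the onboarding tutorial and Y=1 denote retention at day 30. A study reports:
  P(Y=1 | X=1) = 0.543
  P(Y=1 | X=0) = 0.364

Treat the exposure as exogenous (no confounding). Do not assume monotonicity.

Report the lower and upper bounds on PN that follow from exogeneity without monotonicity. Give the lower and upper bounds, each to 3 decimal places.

Let p₁ = 0.543, p₀ = 0.364.
Under exogeneity alone the bounds on PN are max{0,(p₁−p₀)/p₁} ≤ PN ≤ min{1,(1−p₀)/p₁}.
  lower = (p₁ − p₀)/p₁ = 0.179 / 0.543 ≈ 0.3297
  upper = min{1, (1 − p₀)/p₁} = 0.636 / 0.543 ≈ 1.1713 → capped at 1

0.330 ≤ PN ≤ 1.000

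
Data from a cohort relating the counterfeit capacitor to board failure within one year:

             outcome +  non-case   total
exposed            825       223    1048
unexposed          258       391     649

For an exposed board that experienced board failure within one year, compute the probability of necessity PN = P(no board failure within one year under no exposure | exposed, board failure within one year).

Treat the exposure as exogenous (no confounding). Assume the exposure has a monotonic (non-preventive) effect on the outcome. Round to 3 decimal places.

PN ≈ 0.495

p₁ = P(outcome | exposed) = 825/1048 = 0.78721
p₀ = P(outcome | unexposed) = 258/649 = 0.39753
Under exogeneity and monotonicity, PN = (p₁ − p₀) / p₁.
PN = (0.78721 − 0.39753) / 0.78721 = 0.38968 / 0.78721 ≈ 0.4950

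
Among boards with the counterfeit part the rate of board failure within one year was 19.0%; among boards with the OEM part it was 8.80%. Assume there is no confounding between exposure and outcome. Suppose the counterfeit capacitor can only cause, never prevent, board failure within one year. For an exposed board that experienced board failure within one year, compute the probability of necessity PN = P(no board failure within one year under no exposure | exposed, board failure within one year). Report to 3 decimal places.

PN ≈ 0.537

p₁ = 0.19, p₀ = 0.088.
Under exogeneity and monotonicity, PN = (p₁ − p₀) / p₁.
PN = (0.19 − 0.088) / 0.19 = 0.102 / 0.19 ≈ 0.5368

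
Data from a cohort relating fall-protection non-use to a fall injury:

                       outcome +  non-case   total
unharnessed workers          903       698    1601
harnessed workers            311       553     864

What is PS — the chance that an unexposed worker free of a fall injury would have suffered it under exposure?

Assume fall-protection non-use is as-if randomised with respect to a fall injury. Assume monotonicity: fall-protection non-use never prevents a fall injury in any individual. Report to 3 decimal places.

p₁ = P(outcome | exposed) = 903/1601 = 0.56402
p₀ = P(outcome | unexposed) = 311/864 = 0.35995
Under exogeneity and monotonicity, PS = (p₁ − p₀)/(1 − p₀).
PS = (0.56402 − 0.35995) / 0.64005 ≈ 0.3188

PS ≈ 0.319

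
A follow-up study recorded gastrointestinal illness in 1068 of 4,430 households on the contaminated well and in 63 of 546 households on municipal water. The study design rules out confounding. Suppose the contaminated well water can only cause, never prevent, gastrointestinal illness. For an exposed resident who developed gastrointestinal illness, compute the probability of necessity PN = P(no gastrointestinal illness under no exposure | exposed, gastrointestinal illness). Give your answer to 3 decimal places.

PN ≈ 0.521

p₁ = P(outcome | exposed) = 1068/4430 = 0.24108
p₀ = P(outcome | unexposed) = 63/546 = 0.11538
Under exogeneity and monotonicity, PN = (p₁ − p₀) / p₁.
PN = (0.24108 − 0.11538) / 0.24108 = 0.1257 / 0.24108 ≈ 0.5214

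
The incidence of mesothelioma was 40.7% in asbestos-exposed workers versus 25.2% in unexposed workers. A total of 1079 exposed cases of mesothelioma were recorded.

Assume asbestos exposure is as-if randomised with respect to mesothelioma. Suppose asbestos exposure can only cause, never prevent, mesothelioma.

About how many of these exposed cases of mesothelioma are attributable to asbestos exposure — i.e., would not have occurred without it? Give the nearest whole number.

about 411 cases

p₁ = 0.407, p₀ = 0.252.
PN = (p₁ − p₀)/p₁ = (0.407 − 0.252) / 0.407 ≈ 0.38084.
Attributable cases ≈ PN × (exposed cases) = 0.38084 × 1079 ≈ 410.92.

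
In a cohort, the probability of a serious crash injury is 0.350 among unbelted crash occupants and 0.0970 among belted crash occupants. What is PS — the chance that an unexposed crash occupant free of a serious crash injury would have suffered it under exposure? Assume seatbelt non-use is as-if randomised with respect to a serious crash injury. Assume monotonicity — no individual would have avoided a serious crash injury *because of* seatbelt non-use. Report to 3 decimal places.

Let p₁ = 0.35, p₀ = 0.097.
Under exogeneity and monotonicity, PS = (p₁ − p₀) / (1 − p₀).
PS = (0.35 − 0.097) / (1 − 0.097) = 0.253 / 0.903 ≈ 0.2802

PS ≈ 0.280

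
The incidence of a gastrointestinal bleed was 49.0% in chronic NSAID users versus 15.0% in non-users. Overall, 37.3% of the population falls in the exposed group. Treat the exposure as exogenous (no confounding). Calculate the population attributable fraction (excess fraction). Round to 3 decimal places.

p₁ = 0.49, p₀ = 0.15.
Overall risk P(Y=1) = π·p₁ + (1−π)·p₀ = 0.373×0.49 + 0.627×0.15 = 0.27682.
Under exogeneity, PAF = [P(Y=1) − p₀] / P(Y=1).
PAF = (0.27682 − 0.15) / 0.27682 ≈ 0.4581

PAF ≈ 0.458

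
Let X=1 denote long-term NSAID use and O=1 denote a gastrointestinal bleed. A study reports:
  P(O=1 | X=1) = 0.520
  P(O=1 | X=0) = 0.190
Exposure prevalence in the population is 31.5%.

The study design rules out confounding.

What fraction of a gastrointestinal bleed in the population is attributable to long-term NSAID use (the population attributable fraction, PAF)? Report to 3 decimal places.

Let p₁ = 0.52, p₀ = 0.19.
Overall risk P(Y=1) = π·p₁ + (1−π)·p₀ = 0.315×0.52 + 0.685×0.19 = 0.29395.
Under exogeneity, PAF = [P(Y=1) − p₀] / P(Y=1).
PAF = (0.29395 − 0.19) / 0.29395 ≈ 0.3536

PAF ≈ 0.354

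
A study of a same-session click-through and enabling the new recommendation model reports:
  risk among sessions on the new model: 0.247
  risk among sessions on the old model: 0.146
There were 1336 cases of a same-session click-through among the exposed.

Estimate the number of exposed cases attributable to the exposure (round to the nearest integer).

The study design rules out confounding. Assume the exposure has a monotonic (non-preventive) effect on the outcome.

Let p₁ = 0.247, p₀ = 0.146.
PN = (p₁ − p₀)/p₁ = (0.247 − 0.146) / 0.247 ≈ 0.40891.
Attributable cases ≈ PN × (exposed cases) = 0.40891 × 1336 ≈ 546.30.

about 546 cases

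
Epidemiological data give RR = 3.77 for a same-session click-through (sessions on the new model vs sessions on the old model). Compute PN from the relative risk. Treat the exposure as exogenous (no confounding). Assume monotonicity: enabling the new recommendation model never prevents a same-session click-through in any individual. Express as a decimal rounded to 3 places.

PN ≈ 0.735

Under exogeneity and monotonicity, PN = (RR − 1) / RR = 1 − 1/RR.
PN = (3.77 − 1) / 3.77 = 2.77 / 3.77 ≈ 0.7347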